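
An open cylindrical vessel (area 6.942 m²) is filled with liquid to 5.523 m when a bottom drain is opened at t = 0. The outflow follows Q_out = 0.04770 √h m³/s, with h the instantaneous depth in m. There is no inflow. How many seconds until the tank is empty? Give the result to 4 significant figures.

684.0 s

Volume balance on the tank: A dh/dt = −0.04770 √h.
This is separable: 2 d(√h)/dt = −0.04770/A, so √h = √h₀ − (0.04770/(2A)) t.
Tank is empty when √h = 0: t_empty = 2A√h₀/0.04770.
t_empty = 2·6.942·√5.523/0.04770 = 13.8840·2.35011/0.04770 = 684.044 s.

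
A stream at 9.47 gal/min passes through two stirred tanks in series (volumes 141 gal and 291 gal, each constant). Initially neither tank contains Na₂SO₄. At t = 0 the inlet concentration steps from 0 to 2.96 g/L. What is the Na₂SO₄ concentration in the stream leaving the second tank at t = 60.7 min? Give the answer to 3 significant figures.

2.21 g/L

Species balance on tank i: dCᵢ/dt = (Cᵢ₋₁ − Cᵢ)/τᵢ with τᵢ = Vᵢ/Q.
τ₁ = 141/9.47 = 14.889 min; τ₂ = 291/9.47 = 30.729 min.
Tank 1: C₁ = C_in(1 − e^(−t/τ₁)). Tank 2 (τ₁ ≠ τ₂): C₂ = C_in[1 − (τ₁ e^(−t/τ₁) − τ₂ e^(−t/τ₂))/(τ₁ − τ₂)].
At t = 60.7: e^(−t/τ₁) = 0.016962, e^(−t/τ₂) = 0.13871.
C₂ = 2.96·[1 − (14.889·0.016962 − 30.729·0.13871)/(-15.839)] = 2.96·0.74684 = 2.2107 g/L.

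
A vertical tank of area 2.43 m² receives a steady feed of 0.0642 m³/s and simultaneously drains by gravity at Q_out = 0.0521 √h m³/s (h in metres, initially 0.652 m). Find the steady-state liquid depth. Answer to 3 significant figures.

1.52 m

Accumulation of liquid (constant cross-section A): A dh/dt = Q_in − 0.0521 √h. At steady state dh/dt = 0:
Q_in = 0.0521 √h_ss ⇒ √h_ss = 0.0642/0.0521 = 1.2322.
h_ss = 1.2322² = 1.5184 m. (Since h₀ = 0.652 m < h_ss, the level will rise toward this value.)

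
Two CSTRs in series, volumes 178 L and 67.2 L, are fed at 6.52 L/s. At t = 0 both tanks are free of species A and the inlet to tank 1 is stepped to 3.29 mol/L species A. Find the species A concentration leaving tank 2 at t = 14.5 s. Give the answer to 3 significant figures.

Time constants: τᵢ = Vᵢ/Q for each well-mixed tank.
τ₁ = 178/6.52 = 27.301 s; τ₂ = 67.2/6.52 = 10.307 s.
Solving the cascade with C₁(0)=C₂(0)=0 gives C₂(t) = C_in[1 − (τ₁ e^(−t/τ₁) − τ₂ e^(−t/τ₂))/(τ₁ − τ₂)].
At t = 14.5: e^(−t/τ₁) = 0.58794, e^(−t/τ₂) = 0.24491.
C₂ = 3.29·[1 − (27.301·0.58794 − 10.307·0.24491)/(16.994)] = 3.29·0.20401 = 0.67119 mol/L.

0.671 mol/L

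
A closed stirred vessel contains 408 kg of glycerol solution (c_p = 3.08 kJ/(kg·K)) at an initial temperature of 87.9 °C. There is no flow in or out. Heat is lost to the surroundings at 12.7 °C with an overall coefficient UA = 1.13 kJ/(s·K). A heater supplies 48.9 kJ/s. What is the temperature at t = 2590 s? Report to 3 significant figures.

59.1 °C

Heat balance on the well-mixed liquid: M c_p dT/dt = −UA(T − T_amb) + Q̇.
dT/dt = (T_ss − T)/τ with T_ss = T_amb + Q̇/UA = 12.7 + 48.9/1.13 = 55.974 °C, τ = M c_p/UA = 408·3.08/1.13 = 1112.1 s.
This is linear first-order; T(t) = T_ss + (T₀ − T_ss) e^(−t/τ).
T(2590) = 55.974 + (31.926)·0.097394 = 59.084 °C.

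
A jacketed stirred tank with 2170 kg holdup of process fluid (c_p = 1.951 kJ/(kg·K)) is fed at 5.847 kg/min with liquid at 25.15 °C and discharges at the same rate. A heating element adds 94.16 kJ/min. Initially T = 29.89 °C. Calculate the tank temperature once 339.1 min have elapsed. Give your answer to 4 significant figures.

M c_p dT/dt = ṁ c_p (T_in − T) + Q̇.
τ = M/ṁ = 371.130 min; T_ss = T_in + Q̇/(ṁ c_p) = 25.15 + 94.16/(5.847·1.951) = 33.4042 °C.
Solution: T(t) = T_ss + (T₀ − T_ss) e^(−t/τ).
T(339.1) = 33.4042 + (-3.51422)·e^(−339.1/371.130) = 33.4042 + (-3.51422)·0.401040 = 31.9949 °C.

31.99 °C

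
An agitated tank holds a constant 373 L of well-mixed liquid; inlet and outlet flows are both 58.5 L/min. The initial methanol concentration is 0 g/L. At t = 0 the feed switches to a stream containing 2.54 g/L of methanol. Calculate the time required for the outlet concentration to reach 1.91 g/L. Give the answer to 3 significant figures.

8.89 min

Unsteady species balance (constant V, well mixed): V dC/dt = Q(C_in − C), so τ = V/Q = 6.3761 min.
C(t) = C_in + (C₀ − C_in) e^(−t/τ). Set C = 1.91 and solve for t:
e^(−t/τ) = (C − C_in)/(C₀ − C_in) = (1.91 − 2.54)/(0 − 2.54) = 0.24803
t = −τ ln(…) = 6.3761 × 1.3942 = 8.8895 min.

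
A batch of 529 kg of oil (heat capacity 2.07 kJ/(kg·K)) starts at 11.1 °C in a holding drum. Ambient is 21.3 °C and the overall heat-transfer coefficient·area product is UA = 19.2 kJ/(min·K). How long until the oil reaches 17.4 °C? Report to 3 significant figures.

54.8 min

First-law balance (no shaft work): M c_p dT/dt = −UA(T − T_amb).
τ = M c_p/UA = 57.033 min; T_ss = T_amb = 21.300 °C.
T(t) = T_ss + (T₀ − T_ss)e^(−t/τ); set T = 17.4:
t = −τ ln[(T − T_ss)/(T₀ − T_ss)] = −57.033 · ln(0.38235) = 54.832 min.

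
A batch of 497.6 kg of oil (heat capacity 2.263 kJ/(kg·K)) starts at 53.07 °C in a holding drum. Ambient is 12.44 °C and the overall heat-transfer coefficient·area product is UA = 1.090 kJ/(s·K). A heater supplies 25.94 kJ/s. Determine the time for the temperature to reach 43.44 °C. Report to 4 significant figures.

877.0 s

M c_p dT/dt = −UA(T − T_amb) + Q̇.
τ = M c_p/UA = 1033.09 s; T_ss = T_amb + Q̇/UA = 12.44 + 25.94/1.090 = 36.2382 °C.
T(t) = T_ss + (T₀ − T_ss)e^(−t/τ); set T = 43.44:
t = −τ ln[(T − T_ss)/(T₀ − T_ss)] = −1033.09 · ln(0.427870) = 877.028 s.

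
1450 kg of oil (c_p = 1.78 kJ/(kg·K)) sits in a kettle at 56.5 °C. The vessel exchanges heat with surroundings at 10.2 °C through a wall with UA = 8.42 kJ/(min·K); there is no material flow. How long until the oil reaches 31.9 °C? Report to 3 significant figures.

232 min

First-law balance (no shaft work): M c_p dT/dt = −UA(T − T_amb).
τ = M c_p/UA = 306.53 min; T_ss = T_amb = 10.200 °C.
T(t) = T_ss + (T₀ − T_ss)e^(−t/τ); set T = 31.9:
t = −τ ln[(T − T_ss)/(T₀ − T_ss)] = −306.53 · ln(0.46868) = 232.30 min.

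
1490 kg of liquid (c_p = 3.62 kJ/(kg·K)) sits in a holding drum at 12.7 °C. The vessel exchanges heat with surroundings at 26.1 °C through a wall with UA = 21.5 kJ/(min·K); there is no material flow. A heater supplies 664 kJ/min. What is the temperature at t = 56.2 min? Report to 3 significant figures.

21.6 °C

M c_p dT/dt = −UA(T − T_amb) + Q̇.
dT/dt = (T_ss − T)/τ with T_ss = T_amb + Q̇/UA = 26.1 + 664/21.5 = 56.984 °C, τ = M c_p/UA = 1490·3.62/21.5 = 250.87 min.
T approaches T_ss exponentially: T(t) = T_ss + (T₀ − T_ss) e^(−t/τ).
T(56.2) = 56.984 + (-44.284)·0.79930 = 21.588 °C.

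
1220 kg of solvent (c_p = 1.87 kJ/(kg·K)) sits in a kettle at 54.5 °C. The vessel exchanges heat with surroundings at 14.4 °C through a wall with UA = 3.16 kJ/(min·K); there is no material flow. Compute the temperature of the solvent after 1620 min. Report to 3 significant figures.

18.7 °C

Heat balance on the well-mixed liquid: M c_p dT/dt = −UA(T − T_amb).
dT/dt = (T_ss − T)/τ with T_ss = T_amb = 14.400 °C, τ = M c_p/UA = 1220·1.87/3.16 = 721.96 min.
This is linear first-order; T(t) = T_ss + (T₀ − T_ss) e^(−t/τ).
T(1620) = 14.400 + (40.100)·0.10605 = 18.652 °C.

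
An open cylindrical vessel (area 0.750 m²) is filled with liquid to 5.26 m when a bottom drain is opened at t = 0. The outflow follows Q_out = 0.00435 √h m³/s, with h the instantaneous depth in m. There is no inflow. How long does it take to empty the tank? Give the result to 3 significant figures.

Volume balance on the tank: A dh/dt = −0.00435 √h.
∫ h^(−1/2) dh = −(0.00435/A) ∫ dt, giving 2√h = 2√h₀ − (0.00435/A) t.
Set h = 0: 2√h₀ = (0.00435/A) t_empty ⇒ t_empty = 2A√h₀/0.00435.
t_empty = 2·0.750·√5.26/0.00435 = 1.5000·2.2935/0.00435 = 790.85 s.

791 s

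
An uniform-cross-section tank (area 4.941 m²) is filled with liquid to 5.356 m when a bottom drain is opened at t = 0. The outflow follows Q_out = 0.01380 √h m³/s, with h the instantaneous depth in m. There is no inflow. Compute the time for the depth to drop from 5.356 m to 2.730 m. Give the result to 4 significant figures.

Volume balance on the tank: A dh/dt = −0.01380 √h.
This is separable: 2 d(√h)/dt = −0.01380/A, so √h = √h₀ − (0.01380/(2A)) t.
t = 2A(√h₀ − √h)/0.01380 = 2·4.941·(√5.356 − √2.730)/0.01380
  = 9.88200 × (2.31430 − 1.65227) / 0.01380 = 474.073 s.

474.1 s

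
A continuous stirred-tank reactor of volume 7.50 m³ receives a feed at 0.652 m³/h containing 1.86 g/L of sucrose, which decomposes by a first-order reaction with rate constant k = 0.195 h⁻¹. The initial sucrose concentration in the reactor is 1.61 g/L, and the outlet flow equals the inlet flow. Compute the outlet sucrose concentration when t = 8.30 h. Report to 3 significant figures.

0.673 g/L

Accumulation = in − out − consumed: V dC/dt = Q C_in − Q C − k V C.
dC/dt = (Q/V) C_in − (Q/V + k) C; effective rate a = Q/V + k = 0.086933 + 0.195 = 0.28193 h⁻¹.
C_ss = Q C_in/(Q + kV) = 0.57353 g/L; C(t) = C_ss + (C₀ − C_ss) e^(−a t).
C(8.30) = 0.57353 + (1.0365)·e^(−0.28193·8.30) = 0.57353 + (1.0365)·0.096323 = 0.67336 g/L.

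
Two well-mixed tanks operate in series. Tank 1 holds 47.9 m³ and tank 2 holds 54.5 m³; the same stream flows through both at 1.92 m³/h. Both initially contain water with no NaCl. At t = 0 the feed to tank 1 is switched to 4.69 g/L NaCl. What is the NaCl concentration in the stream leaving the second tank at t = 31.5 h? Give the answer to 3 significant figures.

1.55 g/L

Time constants: τᵢ = Vᵢ/Q for each well-mixed tank.
τ₁ = 47.9/1.92 = 24.948 h; τ₂ = 54.5/1.92 = 28.385 h.
Solving the cascade with C₁(0)=C₂(0)=0 gives C₂(t) = C_in[1 − (τ₁ e^(−t/τ₁) − τ₂ e^(−t/τ₂))/(τ₁ − τ₂)].
At t = 31.5: e^(−t/τ₁) = 0.28291, e^(−t/τ₂) = 0.32965.
C₂ = 4.69·[1 − (24.948·0.28291 − 28.385·0.32965)/(-3.4375)] = 4.69·0.33113 = 1.5530 g/L.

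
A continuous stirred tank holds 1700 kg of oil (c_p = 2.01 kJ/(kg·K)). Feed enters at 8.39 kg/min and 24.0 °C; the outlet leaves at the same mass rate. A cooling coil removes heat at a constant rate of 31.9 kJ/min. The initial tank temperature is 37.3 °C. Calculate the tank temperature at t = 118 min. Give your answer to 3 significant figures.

30.6 °C

M c_p dT/dt = ṁ c_p (T_in − T) − Q̇.
τ = M/ṁ = 202.62 min; T_ss = T_in − Q̇/(ṁ c_p) = 24.0 − 31.9/(8.39·2.01) = 22.108 °C.
This is linear first-order; T(t) = T_ss + (T₀ − T_ss) e^(−t/τ).
T(118) = 22.108 + (15.192)·e^(−118/202.62) = 22.108 + (15.192)·0.55858 = 30.594 °C.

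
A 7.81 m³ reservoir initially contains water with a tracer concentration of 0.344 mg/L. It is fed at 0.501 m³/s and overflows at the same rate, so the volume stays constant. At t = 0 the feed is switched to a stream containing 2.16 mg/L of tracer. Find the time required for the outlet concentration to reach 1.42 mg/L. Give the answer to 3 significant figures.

Unsteady species balance (constant V, well mixed): V dC/dt = Q(C_in − C), so τ = V/Q = 15.589 s.
C(t) = C_in + (C₀ − C_in) e^(−t/τ). Set C = 1.42 and solve for t:
e^(−t/τ) = (C − C_in)/(C₀ − C_in) = (1.42 − 2.16)/(0.344 − 2.16) = 0.40749
t = −τ ln(…) = 15.589 × 0.89774 = 13.995 s.

14.0 s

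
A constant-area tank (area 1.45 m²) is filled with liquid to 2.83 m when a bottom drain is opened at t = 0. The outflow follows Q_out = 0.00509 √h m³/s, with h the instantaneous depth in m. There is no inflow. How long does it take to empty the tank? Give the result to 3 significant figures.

Accumulation of liquid (constant cross-section A): A dh/dt = −0.00509 √h.
Separate and integrate: 2(√h − √h₀) = −(0.00509/A) t.
Tank is empty when √h = 0: t_empty = 2A√h₀/0.00509.
t_empty = 2·1.45·√2.83/0.00509 = 2.9000·1.6823/0.00509 = 958.46 s.

958 s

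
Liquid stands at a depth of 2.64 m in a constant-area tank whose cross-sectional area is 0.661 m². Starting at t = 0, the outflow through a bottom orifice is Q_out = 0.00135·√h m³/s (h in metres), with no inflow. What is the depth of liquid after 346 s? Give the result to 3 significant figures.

With no inflow, A dh/dt = −0.00135 √h.
This is separable: 2 d(√h)/dt = −0.00135/A, so √h = √h₀ − (0.00135/(2A)) t.
√h = √2.64 − 0.00135·346/(2·0.661) = 1.6248 − 0.35333 = 1.2715.
h = 1.2715² = 1.6167 m.

1.62 m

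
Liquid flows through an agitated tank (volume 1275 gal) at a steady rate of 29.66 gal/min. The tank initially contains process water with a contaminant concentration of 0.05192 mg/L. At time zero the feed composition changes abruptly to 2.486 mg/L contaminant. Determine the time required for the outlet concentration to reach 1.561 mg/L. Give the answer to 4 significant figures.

Unsteady species balance (constant V, well mixed): V dC/dt = Q(C_in − C), so τ = V/Q = 42.9872 min.
C(t) = C_in + (C₀ − C_in) e^(−t/τ). Set C = 1.561 and solve for t:
e^(−t/τ) = (C − C_in)/(C₀ − C_in) = (1.561 − 2.486)/(0.05192 − 2.486) = 0.380020
t = −τ ln(…) = 42.9872 × 0.967530 = 41.5914 min.

41.59 min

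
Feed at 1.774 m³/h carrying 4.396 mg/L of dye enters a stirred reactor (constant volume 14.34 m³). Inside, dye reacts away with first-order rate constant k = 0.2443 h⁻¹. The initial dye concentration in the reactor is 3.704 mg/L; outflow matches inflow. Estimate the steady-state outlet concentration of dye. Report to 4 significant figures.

Species balance: V dC/dt = Q C_in − Q C − k V C.
Steady state (dC/dt = 0): C_ss = Q C_in/(Q + kV) = C_in/(1 + kV/Q).
C_ss = 1.774·4.396/(1.774 + 0.2443·14.34) = 7.79850/5.27726 = 1.47776 mg/L.

1.478 mg/L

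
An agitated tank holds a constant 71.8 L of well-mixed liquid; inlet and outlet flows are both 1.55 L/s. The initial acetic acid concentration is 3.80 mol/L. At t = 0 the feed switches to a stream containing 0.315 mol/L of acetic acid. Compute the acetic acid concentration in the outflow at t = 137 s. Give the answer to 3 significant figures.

Accumulation = in − out for the solute gives V dC/dt = Q(C_in − C).
So dC/dt = (C_in − C)/τ with τ = V/Q = 71.8/1.55 = 46.323 s.
This is linear first-order; C(t) = C_in + (C₀ − C_in) e^(−t/τ).
C(137) = 0.315 + (3.80 − 0.315)·e^(−137/46.323) = 0.315 + (3.4850)·0.051948 = 0.49604 mol/L.

0.496 mol/L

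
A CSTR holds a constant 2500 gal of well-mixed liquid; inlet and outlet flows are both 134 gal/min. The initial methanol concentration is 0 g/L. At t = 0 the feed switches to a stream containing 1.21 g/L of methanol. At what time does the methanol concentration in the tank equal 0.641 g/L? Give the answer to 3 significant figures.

14.1 min

Species balance on the tank: V dC/dt = Q(C_in − C), so τ = V/Q = 18.657 min.
C(t) = C_in + (C₀ − C_in) e^(−t/τ). Set C = 0.641 and solve for t:
e^(−t/τ) = (C − C_in)/(C₀ − C_in) = (0.641 − 1.21)/(0 − 1.21) = 0.47025
t = −τ ln(…) = 18.657 × 0.75450 = 14.076 min.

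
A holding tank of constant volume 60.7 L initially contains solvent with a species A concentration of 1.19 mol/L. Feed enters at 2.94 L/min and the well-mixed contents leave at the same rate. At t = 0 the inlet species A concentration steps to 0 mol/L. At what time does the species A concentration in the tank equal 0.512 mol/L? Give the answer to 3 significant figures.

Transient balance on the dissolved component: V dC/dt = Q(C_in − C), so τ = V/Q = 20.646 min.
C(t) = C_in + (C₀ − C_in) e^(−t/τ). Set C = 0.512 and solve for t:
e^(−t/τ) = (C − C_in)/(C₀ − C_in) = (0.512 − 0)/(1.19 − 0) = 0.43025
t = −τ ln(…) = 20.646 × 0.84338 = 17.413 min.

17.4 min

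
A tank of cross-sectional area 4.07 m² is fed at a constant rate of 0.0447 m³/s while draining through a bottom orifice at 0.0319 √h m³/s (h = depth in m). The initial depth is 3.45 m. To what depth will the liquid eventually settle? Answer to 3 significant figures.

1.96 m

A dh/dt = Q_in − 0.0319 √h. Steady state requires inflow = outflow:
Q_in = 0.0319 √h_ss ⇒ √h_ss = 0.0447/0.0319 = 1.4013.
h_ss = 1.4013² = 1.9635 m. (Since h₀ = 3.45 m > h_ss, the level will fall toward this value.)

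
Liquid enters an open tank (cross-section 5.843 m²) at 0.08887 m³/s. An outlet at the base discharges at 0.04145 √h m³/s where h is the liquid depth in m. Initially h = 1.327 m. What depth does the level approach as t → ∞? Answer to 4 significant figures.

A dh/dt = Q_in − 0.04145 √h. Steady state requires inflow = outflow:
Q_in = 0.04145 √h_ss ⇒ √h_ss = 0.08887/0.04145 = 2.14403.
h_ss = 2.14403² = 4.59686 m. (Since h₀ = 1.327 m < h_ss, the level will rise toward this value.)

4.597 m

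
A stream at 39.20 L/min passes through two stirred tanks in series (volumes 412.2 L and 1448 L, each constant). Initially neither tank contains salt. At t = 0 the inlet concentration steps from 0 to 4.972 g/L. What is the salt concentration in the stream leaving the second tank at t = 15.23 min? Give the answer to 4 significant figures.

Time constants: τᵢ = Vᵢ/Q for each well-mixed tank.
τ₁ = 412.2/39.20 = 10.5153 min; τ₂ = 1448/39.20 = 36.9388 min.
Tank 1: C₁ = C_in(1 − e^(−t/τ₁)). Tank 2 (τ₁ ≠ τ₂): C₂ = C_in[1 − (τ₁ e^(−t/τ₁) − τ₂ e^(−t/τ₂))/(τ₁ − τ₂)].
At t = 15.23: e^(−t/τ₁) = 0.234954, e^(−t/τ₂) = 0.662123.
C₂ = 4.972·[1 − (10.5153·0.234954 − 36.9388·0.662123)/(-26.4235)] = 4.972·0.167884 = 0.834718 g/L.

0.8347 g/L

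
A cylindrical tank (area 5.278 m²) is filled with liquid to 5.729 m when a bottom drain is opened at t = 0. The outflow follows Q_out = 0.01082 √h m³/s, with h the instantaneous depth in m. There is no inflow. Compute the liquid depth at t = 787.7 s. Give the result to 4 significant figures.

2.516 m

Mass balance (ρ constant): A dh/dt = −0.01082 √h.
Separate and integrate: 2(√h − √h₀) = −(0.01082/A) t.
√h = √5.729 − 0.01082·787.7/(2·5.278) = 2.39353 − 0.807400 = 1.58613.
h = 1.58613² = 2.51582 m.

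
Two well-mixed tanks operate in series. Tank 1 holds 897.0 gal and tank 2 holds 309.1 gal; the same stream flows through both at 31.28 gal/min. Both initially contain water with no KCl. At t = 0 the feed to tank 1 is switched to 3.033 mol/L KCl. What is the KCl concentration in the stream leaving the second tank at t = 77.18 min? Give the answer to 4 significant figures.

2.720 mol/L

Each tank obeys Vᵢ dCᵢ/dt = Q(Cᵢ₋₁ − Cᵢ), so τᵢ = Vᵢ/Q.
τ₁ = 897.0/31.28 = 28.6765 min; τ₂ = 309.1/31.28 = 9.88171 min.
Solving the cascade with C₁(0)=C₂(0)=0 gives C₂(t) = C_in[1 − (τ₁ e^(−t/τ₁) − τ₂ e^(−t/τ₂))/(τ₁ − τ₂)].
At t = 77.18: e^(−t/τ₁) = 0.0677856, e^(−t/τ₂) = 0.000405501.
C₂ = 3.033·[1 − (28.6765·0.0677856 − 9.88171·0.000405501)/(18.7948)] = 3.033·0.896788 = 2.71996 mol/L.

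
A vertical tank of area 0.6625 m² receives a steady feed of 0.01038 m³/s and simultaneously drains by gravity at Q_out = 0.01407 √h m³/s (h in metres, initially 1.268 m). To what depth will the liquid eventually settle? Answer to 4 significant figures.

A dh/dt = Q_in − 0.01407 √h. Steady state requires inflow = outflow:
Q_in = 0.01407 √h_ss ⇒ √h_ss = 0.01038/0.01407 = 0.737740.
h_ss = 0.737740² = 0.544260 m. (Since h₀ = 1.268 m > h_ss, the level will fall toward this value.)

0.5443 m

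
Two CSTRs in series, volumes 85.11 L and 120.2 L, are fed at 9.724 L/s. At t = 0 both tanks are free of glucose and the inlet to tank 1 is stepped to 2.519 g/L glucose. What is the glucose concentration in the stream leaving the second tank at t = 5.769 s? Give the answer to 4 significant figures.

Time constants: τᵢ = Vᵢ/Q for each well-mixed tank.
τ₁ = 85.11/9.724 = 8.75257 s; τ₂ = 120.2/9.724 = 12.3612 s.
Tank 1: C₁ = C_in(1 − e^(−t/τ₁)). Tank 2 (τ₁ ≠ τ₂): C₂ = C_in[1 − (τ₁ e^(−t/τ₁) − τ₂ e^(−t/τ₂))/(τ₁ − τ₂)].
At t = 5.769: e^(−t/τ₁) = 0.517306, e^(−t/τ₂) = 0.627066.
C₂ = 2.519·[1 − (8.75257·0.517306 − 12.3612·0.627066)/(-3.60860)] = 2.519·0.106714 = 0.268812 g/L.

0.2688 g/L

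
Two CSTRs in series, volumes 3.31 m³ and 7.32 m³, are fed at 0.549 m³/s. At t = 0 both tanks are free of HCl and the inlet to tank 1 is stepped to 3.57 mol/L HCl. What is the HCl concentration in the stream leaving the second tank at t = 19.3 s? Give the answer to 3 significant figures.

Each tank obeys Vᵢ dCᵢ/dt = Q(Cᵢ₋₁ − Cᵢ), so τᵢ = Vᵢ/Q.
τ₁ = 3.31/0.549 = 6.0291 s; τ₂ = 7.32/0.549 = 13.333 s.
Solving the cascade with C₁(0)=C₂(0)=0 gives C₂(t) = C_in[1 − (τ₁ e^(−t/τ₁) − τ₂ e^(−t/τ₂))/(τ₁ − τ₂)].
At t = 19.3: e^(−t/τ₁) = 0.040717, e^(−t/τ₂) = 0.23516.
C₂ = 3.57·[1 − (6.0291·0.040717 − 13.333·0.23516)/(-7.3042)] = 3.57·0.60434 = 2.1575 mol/L.

2.16 mol/L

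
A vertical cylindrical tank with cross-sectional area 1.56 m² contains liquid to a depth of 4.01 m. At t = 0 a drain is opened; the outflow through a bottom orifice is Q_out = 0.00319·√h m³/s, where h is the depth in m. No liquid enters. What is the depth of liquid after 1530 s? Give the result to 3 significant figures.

With no inflow, A dh/dt = −0.00319 √h.
∫ h^(−1/2) dh = −(0.00319/A) ∫ dt, giving 2√h = 2√h₀ − (0.00319/A) t.
√h = √4.01 − 0.00319·1530/(2·1.56) = 2.0025 − 1.5643 = 0.43817.
h = 0.43817² = 0.19199 m.

0.192 m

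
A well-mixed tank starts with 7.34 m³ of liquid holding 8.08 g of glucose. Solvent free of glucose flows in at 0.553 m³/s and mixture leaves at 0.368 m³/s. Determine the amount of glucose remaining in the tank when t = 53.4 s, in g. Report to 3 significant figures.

1.48 g

Let m(t) be the amount of glucose. Volume: V(t) = V₀ + (Q_in − Q_out) t = 7.34 + 0.18500 t; V(53.4) = 17.219 m³.
Species balance (pure solvent in): dm/dt = −Q_out · m/V(t).
dm/m = −Q_out dt/(V₀ + 0.18500 t); integrating gives ln(m/m₀) = −(Q_out/(Q_in−Q_out)) ln(V/V₀).
m = m₀ (V₀/V)^(Q_out/(Q_in−Q_out)) = 8.08 × (7.34/17.219)^(1.9892) = 1.4818 g.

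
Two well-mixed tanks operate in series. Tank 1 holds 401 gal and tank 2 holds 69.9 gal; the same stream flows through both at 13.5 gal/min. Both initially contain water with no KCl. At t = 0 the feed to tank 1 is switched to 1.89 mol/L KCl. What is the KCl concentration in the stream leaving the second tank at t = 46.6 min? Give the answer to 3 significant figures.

1.41 mol/L

Time constants: τᵢ = Vᵢ/Q for each well-mixed tank.
τ₁ = 401/13.5 = 29.704 min; τ₂ = 69.9/13.5 = 5.1778 min.
Tank 1: C₁ = C_in(1 − e^(−t/τ₁)). Tank 2 (τ₁ ≠ τ₂): C₂ = C_in[1 − (τ₁ e^(−t/τ₁) − τ₂ e^(−t/τ₂))/(τ₁ − τ₂)].
At t = 46.6: e^(−t/τ₁) = 0.20829, e^(−t/τ₂) = 0.00012341.
C₂ = 1.89·[1 − (29.704·0.20829 − 5.1778·0.00012341)/(24.526)] = 1.89·0.74776 = 1.4133 mol/L.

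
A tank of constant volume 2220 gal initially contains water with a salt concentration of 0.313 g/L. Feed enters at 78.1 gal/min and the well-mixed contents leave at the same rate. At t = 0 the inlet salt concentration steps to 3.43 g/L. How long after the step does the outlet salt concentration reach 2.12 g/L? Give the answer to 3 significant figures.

24.6 min

Species balance: V dC/dt = Q(C_in − C) ⇒ τ = V/Q = 28.425 min.
C(t) = C_in + (C₀ − C_in) e^(−t/τ). Set C = 2.12 and solve for t:
e^(−t/τ) = (C − C_in)/(C₀ − C_in) = (2.12 − 3.43)/(0.313 − 3.43) = 0.42028
t = −τ ln(…) = 28.425 × 0.86684 = 24.640 min.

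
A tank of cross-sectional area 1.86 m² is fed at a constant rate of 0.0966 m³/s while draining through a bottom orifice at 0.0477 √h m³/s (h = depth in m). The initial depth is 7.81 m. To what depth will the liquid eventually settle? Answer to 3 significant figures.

A dh/dt = Q_in − 0.0477 √h. Steady state requires inflow = outflow:
Q_in = 0.0477 √h_ss ⇒ √h_ss = 0.0966/0.0477 = 2.0252.
h_ss = 2.0252² = 4.1013 m. (Since h₀ = 7.81 m > h_ss, the level will fall toward this value.)

4.10 m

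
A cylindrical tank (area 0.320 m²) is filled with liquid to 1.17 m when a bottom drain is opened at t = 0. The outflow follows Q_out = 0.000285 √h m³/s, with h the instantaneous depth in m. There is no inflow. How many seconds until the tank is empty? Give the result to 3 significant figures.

A dh/dt = −Q_out = −0.000285 √h.
Separate and integrate: 2(√h − √h₀) = −(0.000285/A) t.
Tank is empty when √h = 0: t_empty = 2A√h₀/0.000285.
t_empty = 2·0.320·√1.17/0.000285 = 0.64000·1.0817/0.000285 = 2429.0 s.

2430 s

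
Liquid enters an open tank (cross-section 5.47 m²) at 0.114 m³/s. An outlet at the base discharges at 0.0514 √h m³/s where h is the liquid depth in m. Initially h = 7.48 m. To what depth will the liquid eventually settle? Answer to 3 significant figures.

Level balance: A dh/dt = 0.114 − 0.0514 √h. Setting dh/dt = 0:
Q_in = 0.0514 √h_ss ⇒ √h_ss = 0.114/0.0514 = 2.2179.
h_ss = 2.2179² = 4.9191 m. (Since h₀ = 7.48 m > h_ss, the level will fall toward this value.)

4.92 m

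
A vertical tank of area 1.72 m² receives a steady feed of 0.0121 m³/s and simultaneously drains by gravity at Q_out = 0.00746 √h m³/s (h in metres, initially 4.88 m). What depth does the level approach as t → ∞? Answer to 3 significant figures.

2.63 m

Mass balance (ρ constant): A dh/dt = Q_in − 0.00746 √h. At steady state dh/dt = 0:
Q_in = 0.00746 √h_ss ⇒ √h_ss = 0.0121/0.00746 = 1.6220.
h_ss = 1.6220² = 2.6308 m. (Since h₀ = 4.88 m > h_ss, the level will fall toward this value.)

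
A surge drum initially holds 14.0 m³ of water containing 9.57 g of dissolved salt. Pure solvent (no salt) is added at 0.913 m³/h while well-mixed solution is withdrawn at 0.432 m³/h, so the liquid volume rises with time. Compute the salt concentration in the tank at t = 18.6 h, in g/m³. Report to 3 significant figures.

0.268 g/m³

Total volume: dV/dt = Q_in − Q_out = 0.48100 m³/h, so V(t) = 14.0 + 0.48100 t and V(18.6) = 22.947 m³.
No salt enters, so dm/dt = −Q_out · (m/V).
Separate: dm/m = −Q_out dt/V(t) ⇒ ln(m/m₀) = −(Q_out/(Q_in−Q_out)) ln(V/V₀).
m = m₀ (V₀/V)^(Q_out/(Q_in−Q_out)) = 9.57 × (14.0/22.947)^(0.89813) = 6.1402 g.
C = m/V = 6.1402/22.947 = 0.26759 g/m³.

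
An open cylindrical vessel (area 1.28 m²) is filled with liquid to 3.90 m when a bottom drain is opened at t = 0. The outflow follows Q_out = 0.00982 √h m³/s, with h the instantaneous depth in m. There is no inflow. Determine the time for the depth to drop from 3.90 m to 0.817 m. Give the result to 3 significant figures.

279 s

With no inflow, A dh/dt = −0.00982 √h.
This is separable: 2 d(√h)/dt = −0.00982/A, so √h = √h₀ − (0.00982/(2A)) t.
t = 2A(√h₀ − √h)/0.00982 = 2·1.28·(√3.90 − √0.817)/0.00982
  = 2.5600 × (1.9748 − 0.90388) / 0.00982 = 279.19 s.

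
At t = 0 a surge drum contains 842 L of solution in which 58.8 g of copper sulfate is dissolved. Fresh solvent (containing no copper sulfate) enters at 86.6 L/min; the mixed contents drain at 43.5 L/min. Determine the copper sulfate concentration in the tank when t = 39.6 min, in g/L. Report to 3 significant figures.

0.00754 g/L

Let m(t) be the amount of copper sulfate. Volume: V(t) = V₀ + (Q_in − Q_out) t = 842 + 43.100 t; V(39.6) = 2548.8 L.
No copper sulfate enters, so dm/dt = −Q_out · (m/V).
Separate: dm/m = −Q_out dt/V(t) ⇒ ln(m/m₀) = −(Q_out/(Q_in−Q_out)) ln(V/V₀).
m = m₀ (V₀/V)^(Q_out/(Q_in−Q_out)) = 58.8 × (842/2548.8)^(1.0093) = 19.226 g.
C = m/V = 19.226/2548.8 = 0.0075434 g/L.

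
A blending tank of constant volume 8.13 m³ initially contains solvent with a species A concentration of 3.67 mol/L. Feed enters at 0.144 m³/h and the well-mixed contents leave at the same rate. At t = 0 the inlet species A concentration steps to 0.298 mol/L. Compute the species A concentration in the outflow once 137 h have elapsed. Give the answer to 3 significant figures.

0.596 mol/L

Mass balance on the solute (V constant): V dC/dt = Q(C_in − C).
So dC/dt = (C_in − C)/τ with τ = V/Q = 8.13/0.144 = 56.458 h.
C approaches C_in exponentially: C(t) = C_in + (C₀ − C_in) e^(−t/τ).
C(137) = 0.298 + (3.67 − 0.298)·e^(−137/56.458) = 0.298 + (3.3720)·0.088339 = 0.59588 mol/L.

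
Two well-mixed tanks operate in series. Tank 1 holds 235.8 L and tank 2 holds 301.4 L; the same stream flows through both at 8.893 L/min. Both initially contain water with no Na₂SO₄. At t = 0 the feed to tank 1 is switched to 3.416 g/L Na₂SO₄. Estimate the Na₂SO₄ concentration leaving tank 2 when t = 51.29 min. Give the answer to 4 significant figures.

Each tank obeys Vᵢ dCᵢ/dt = Q(Cᵢ₋₁ − Cᵢ), so τᵢ = Vᵢ/Q.
τ₁ = 235.8/8.893 = 26.5152 min; τ₂ = 301.4/8.893 = 33.8918 min.
Tank 1: C₁ = C_in(1 − e^(−t/τ₁)). Tank 2 (τ₁ ≠ τ₂): C₂ = C_in[1 − (τ₁ e^(−t/τ₁) − τ₂ e^(−t/τ₂))/(τ₁ − τ₂)].
At t = 51.29: e^(−t/τ₁) = 0.144517, e^(−t/τ₂) = 0.220172.
C₂ = 3.416·[1 − (26.5152·0.144517 − 33.8918·0.220172)/(-7.37659)] = 3.416·0.507883 = 1.73493 g/L.

1.735 g/L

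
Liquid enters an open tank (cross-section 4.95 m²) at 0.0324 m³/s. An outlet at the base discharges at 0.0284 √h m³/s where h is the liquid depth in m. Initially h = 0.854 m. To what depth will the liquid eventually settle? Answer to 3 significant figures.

1.30 m

Unsteady balance on liquid volume: A dh/dt = Q_in − 0.0284 √h. At steady state dh/dt = 0:
Q_in = 0.0284 √h_ss ⇒ √h_ss = 0.0324/0.0284 = 1.1408.
h_ss = 1.1408² = 1.3015 m. (Since h₀ = 0.854 m < h_ss, the level will rise toward this value.)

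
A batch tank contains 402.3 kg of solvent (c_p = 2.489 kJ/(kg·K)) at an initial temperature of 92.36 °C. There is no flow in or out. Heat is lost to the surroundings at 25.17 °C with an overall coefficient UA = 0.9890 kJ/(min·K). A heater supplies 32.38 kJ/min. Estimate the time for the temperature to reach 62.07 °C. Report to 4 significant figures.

Lumped-capacitance energy balance: M c_p dT/dt = UA(T_amb − T) + Q̇.
τ = M c_p/UA = 1012.46 min; T_ss = T_amb + Q̇/UA = 25.17 + 32.38/0.9890 = 57.9101 °C.
T(t) = T_ss + (T₀ − T_ss)e^(−t/τ); set T = 62.07:
t = −τ ln[(T − T_ss)/(T₀ − T_ss)] = −1012.46 · ln(0.120751) = 2140.37 min.

2140 min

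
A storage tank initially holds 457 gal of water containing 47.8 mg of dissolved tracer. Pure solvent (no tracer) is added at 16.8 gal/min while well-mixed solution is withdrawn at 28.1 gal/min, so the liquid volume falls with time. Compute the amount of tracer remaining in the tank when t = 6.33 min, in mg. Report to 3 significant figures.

Let m(t) be the amount of tracer. Volume: V(t) = V₀ + (Q_in − Q_out) t = 457 − 11.300 t; V(6.33) = 385.47 gal.
No tracer enters, so dm/dt = −Q_out · (m/V).
dm/m = −Q_out dt/(V₀ − 11.300 t); integrating gives ln(m/m₀) = −(Q_out/(Q_in−Q_out)) ln(V/V₀).
m = m₀ (V₀/V)^(Q_out/(Q_in−Q_out)) = 47.8 × (457/385.47)^(-2.4867) = 31.304 mg.

31.3 mg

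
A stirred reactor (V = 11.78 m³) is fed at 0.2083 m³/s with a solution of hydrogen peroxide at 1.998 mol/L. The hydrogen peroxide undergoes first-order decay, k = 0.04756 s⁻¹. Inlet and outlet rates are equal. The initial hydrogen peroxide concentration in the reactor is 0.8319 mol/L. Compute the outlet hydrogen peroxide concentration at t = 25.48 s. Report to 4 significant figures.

0.5966 mol/L

V dC/dt = Q(C_in − C) − k V C.
dC/dt = (Q/V) C_in − (Q/V + k) C; effective rate a = Q/V + k = 0.0176825 + 0.04756 = 0.0652425 s⁻¹.
C_ss = Q C_in/(Q + kV) = 0.541513 mol/L; C(t) = C_ss + (C₀ − C_ss) e^(−a t).
C(25.48) = 0.541513 + (0.290387)·e^(−0.0652425·25.48) = 0.541513 + (0.290387)·0.189687 = 0.596596 mol/L.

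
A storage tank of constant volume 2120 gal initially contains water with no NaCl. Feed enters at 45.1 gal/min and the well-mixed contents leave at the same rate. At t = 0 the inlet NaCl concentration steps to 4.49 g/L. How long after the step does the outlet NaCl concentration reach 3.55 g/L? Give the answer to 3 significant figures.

Species balance: V dC/dt = Q(C_in − C) ⇒ τ = V/Q = 47.007 min.
C(t) = C_in + (C₀ − C_in) e^(−t/τ). Set C = 3.55 and solve for t:
e^(−t/τ) = (C − C_in)/(C₀ − C_in) = (3.55 − 4.49)/(0 − 4.49) = 0.20935
t = −τ ln(…) = 47.007 × 1.5637 = 73.506 min.

73.5 min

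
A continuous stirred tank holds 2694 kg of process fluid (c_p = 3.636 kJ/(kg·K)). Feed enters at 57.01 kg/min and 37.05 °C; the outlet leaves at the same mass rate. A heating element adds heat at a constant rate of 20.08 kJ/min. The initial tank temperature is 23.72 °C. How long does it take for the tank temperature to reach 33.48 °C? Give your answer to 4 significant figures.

M c_p dT/dt = ṁ c_p (T_in − T) + Q̇.
τ = M/ṁ = 47.2549 min; T_ss = T_in + Q̇/(ṁ c_p) = 37.1469 °C.
T(t) = T_ss + (T₀ − T_ss) e^(−t/τ). Set T = 33.48:
e^(−t/τ) = (33.48 − 37.1469)/(23.72 − 37.1469) = 0.273099
t = −47.2549 · ln(0.273099) = 61.3330 min.

61.33 min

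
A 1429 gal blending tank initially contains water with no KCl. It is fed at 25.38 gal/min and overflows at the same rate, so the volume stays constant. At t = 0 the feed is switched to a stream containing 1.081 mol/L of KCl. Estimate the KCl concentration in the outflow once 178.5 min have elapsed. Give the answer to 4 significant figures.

Mass balance on the solute (V constant): V dC/dt = Q(C_in − C).
Rewrite as dC/dt + C/τ = C_in/τ, τ = V/Q = 56.3042 min.
Integrating: C(t) = C_in + (C₀ − C_in) e^(−t/τ).
C(178.5) = 1.081 + (0 − 1.081)·e^(−178.5/56.3042) = 1.081 + (-1.08100)·0.0419918 = 1.03561 mol/L.

1.036 mol/L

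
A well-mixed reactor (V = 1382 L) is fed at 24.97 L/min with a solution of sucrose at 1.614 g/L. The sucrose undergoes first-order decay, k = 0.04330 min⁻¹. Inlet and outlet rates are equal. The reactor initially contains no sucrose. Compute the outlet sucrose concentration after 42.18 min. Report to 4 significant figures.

0.4395 g/L

Species balance: V dC/dt = Q C_in − Q C − k V C.
This is linear with rate a = Q/V + k = 0.0613680 min⁻¹.
C_ss = Q C_in/(Q + kV) = 0.475195 g/L; C(t) = C_ss + (C₀ − C_ss) e^(−a t).
C(42.18) = 0.475195 + (-0.475195)·e^(−0.0613680·42.18) = 0.475195 + (-0.475195)·0.0751324 = 0.439493 g/L.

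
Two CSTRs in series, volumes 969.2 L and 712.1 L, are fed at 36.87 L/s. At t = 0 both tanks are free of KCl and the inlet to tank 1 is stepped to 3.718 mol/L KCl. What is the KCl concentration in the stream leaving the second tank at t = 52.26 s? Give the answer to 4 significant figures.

Time constants: τᵢ = Vᵢ/Q for each well-mixed tank.
τ₁ = 969.2/36.87 = 26.2870 s; τ₂ = 712.1/36.87 = 19.3138 s.
Tank 1: C₁ = C_in(1 − e^(−t/τ₁)). Tank 2 (τ₁ ≠ τ₂): C₂ = C_in[1 − (τ₁ e^(−t/τ₁) − τ₂ e^(−t/τ₂))/(τ₁ − τ₂)].
At t = 52.26: e^(−t/τ₁) = 0.136961, e^(−t/τ₂) = 0.0668144.
C₂ = 3.718·[1 − (26.2870·0.136961 − 19.3138·0.0668144)/(6.97315)] = 3.718·0.668751 = 2.48642 mol/L.

2.486 mol/L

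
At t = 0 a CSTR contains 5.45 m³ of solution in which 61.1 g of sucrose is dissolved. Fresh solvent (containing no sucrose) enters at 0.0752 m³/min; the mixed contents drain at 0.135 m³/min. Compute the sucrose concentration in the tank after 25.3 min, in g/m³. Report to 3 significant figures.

Total volume: dV/dt = Q_in − Q_out = -0.059800 m³/min, so V(t) = 5.45 − 0.059800 t and V(25.3) = 3.9371 m³.
Solute balance: dm/dt = 0 − Q_out C = −Q_out m/V(t).
dm/m = −Q_out dt/(V₀ − 0.059800 t); integrating gives ln(m/m₀) = −(Q_out/(Q_in−Q_out)) ln(V/V₀).
m = m₀ (V₀/V)^(Q_out/(Q_in−Q_out)) = 61.1 × (5.45/3.9371)^(-2.2575) = 29.324 g.
C = m/V = 29.324/3.9371 = 7.4482 g/m³.

7.45 g/m³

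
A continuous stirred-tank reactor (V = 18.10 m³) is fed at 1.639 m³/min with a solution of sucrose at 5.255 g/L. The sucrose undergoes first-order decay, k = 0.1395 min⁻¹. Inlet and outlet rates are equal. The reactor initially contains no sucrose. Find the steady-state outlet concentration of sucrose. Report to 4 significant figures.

V dC/dt = Q(C_in − C) − k V C.
At steady state: 0 = Q C_in − (Q + kV) C_ss, so C_ss = Q C_in/(Q + kV).
C_ss = 1.639·5.255/(1.639 + 0.1395·18.10) = 8.61294/4.16395 = 2.06846 g/L.

2.068 g/L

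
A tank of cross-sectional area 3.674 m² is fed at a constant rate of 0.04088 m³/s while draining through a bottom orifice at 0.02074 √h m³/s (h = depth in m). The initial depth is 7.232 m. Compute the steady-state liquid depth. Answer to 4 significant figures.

3.885 m

Level balance: A dh/dt = 0.04088 − 0.02074 √h. Setting dh/dt = 0:
Q_in = 0.02074 √h_ss ⇒ √h_ss = 0.04088/0.02074 = 1.97107.
h_ss = 1.97107² = 3.88512 m. (Since h₀ = 7.232 m > h_ss, the level will fall toward this value.)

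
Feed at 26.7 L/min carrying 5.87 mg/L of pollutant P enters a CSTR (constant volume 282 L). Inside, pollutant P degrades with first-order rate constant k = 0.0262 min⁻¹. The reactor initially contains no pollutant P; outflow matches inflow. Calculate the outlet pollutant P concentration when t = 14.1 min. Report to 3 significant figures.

Accumulation = in − out − consumed: V dC/dt = Q C_in − Q C − k V C.
This is linear with rate a = Q/V + k = 0.12088 min⁻¹.
C_ss = Q C_in/(Q + kV) = 4.5977 mg/L; C(t) = C_ss + (C₀ − C_ss) e^(−a t).
C(14.1) = 4.5977 + (-4.5977)·e^(−0.12088·14.1) = 4.5977 + (-4.5977)·0.18188 = 3.7615 mg/L.

3.76 mg/L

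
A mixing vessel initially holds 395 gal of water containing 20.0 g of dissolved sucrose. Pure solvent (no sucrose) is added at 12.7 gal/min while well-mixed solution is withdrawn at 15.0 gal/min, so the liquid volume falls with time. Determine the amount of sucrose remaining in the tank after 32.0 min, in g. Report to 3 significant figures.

Total volume: dV/dt = Q_in − Q_out = -2.3000 gal/min, so V(t) = 395 − 2.3000 t and V(32.0) = 321.40 gal.
No sucrose enters, so dm/dt = −Q_out · (m/V).
dm/m = −Q_out dt/(V₀ − 2.3000 t); integrating gives ln(m/m₀) = −(Q_out/(Q_in−Q_out)) ln(V/V₀).
m = m₀ (V₀/V)^(Q_out/(Q_in−Q_out)) = 20.0 × (395/321.40)^(-6.5217) = 5.2120 g.

5.21 g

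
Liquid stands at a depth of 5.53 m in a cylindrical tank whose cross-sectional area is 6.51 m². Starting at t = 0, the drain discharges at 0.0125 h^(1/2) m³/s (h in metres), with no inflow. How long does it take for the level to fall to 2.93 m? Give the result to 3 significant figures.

A dh/dt = −Q_out = −0.0125 √h.
∫ h^(−1/2) dh = −(0.0125/A) ∫ dt, giving 2√h = 2√h₀ − (0.0125/A) t.
t = 2A(√h₀ − √h)/0.0125 = 2·6.51·(√5.53 − √2.93)/0.0125
  = 13.020 × (2.3516 − 1.7117) / 0.0125 = 666.49 s.

666 s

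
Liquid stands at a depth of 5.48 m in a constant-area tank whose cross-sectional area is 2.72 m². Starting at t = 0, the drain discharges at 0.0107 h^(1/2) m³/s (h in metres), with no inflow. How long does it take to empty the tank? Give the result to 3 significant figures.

1190 s

Volume balance on the tank: A dh/dt = −0.0107 √h.
This is separable: 2 d(√h)/dt = −0.0107/A, so √h = √h₀ − (0.0107/(2A)) t.
Set h = 0: 2√h₀ = (0.0107/A) t_empty ⇒ t_empty = 2A√h₀/0.0107.
t_empty = 2·2.72·√5.48/0.0107 = 5.4400·2.3409/0.0107 = 1190.2 s.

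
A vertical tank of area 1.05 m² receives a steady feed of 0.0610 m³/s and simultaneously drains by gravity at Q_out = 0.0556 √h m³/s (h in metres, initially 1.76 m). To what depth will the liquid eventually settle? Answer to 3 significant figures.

Level balance: A dh/dt = 0.0610 − 0.0556 √h. Setting dh/dt = 0:
Q_in = 0.0556 √h_ss ⇒ √h_ss = 0.0610/0.0556 = 1.0971.
h_ss = 1.0971² = 1.2037 m. (Since h₀ = 1.76 m > h_ss, the level will fall toward this value.)

1.20 m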